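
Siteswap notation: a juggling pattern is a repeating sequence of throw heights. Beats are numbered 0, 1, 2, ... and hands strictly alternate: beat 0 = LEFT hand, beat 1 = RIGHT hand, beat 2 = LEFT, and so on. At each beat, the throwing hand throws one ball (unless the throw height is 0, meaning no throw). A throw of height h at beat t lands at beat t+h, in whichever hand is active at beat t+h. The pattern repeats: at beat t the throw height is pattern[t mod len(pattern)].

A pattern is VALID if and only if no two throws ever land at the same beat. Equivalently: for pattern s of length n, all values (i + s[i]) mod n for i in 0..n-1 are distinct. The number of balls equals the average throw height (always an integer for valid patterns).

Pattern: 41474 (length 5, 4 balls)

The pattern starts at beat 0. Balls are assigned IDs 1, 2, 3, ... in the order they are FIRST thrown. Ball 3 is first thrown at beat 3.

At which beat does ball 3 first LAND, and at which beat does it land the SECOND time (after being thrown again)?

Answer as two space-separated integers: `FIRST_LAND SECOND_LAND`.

Beat 0 (L): throw ball1 h=4 -> lands@4:L; in-air after throw: [b1@4:L]
Beat 1 (R): throw ball2 h=1 -> lands@2:L; in-air after throw: [b2@2:L b1@4:L]
Beat 2 (L): throw ball2 h=4 -> lands@6:L; in-air after throw: [b1@4:L b2@6:L]
Beat 3 (R): throw ball3 h=7 -> lands@10:L; in-air after throw: [b1@4:L b2@6:L b3@10:L]
Beat 4 (L): throw ball1 h=4 -> lands@8:L; in-air after throw: [b2@6:L b1@8:L b3@10:L]
Beat 5 (R): throw ball4 h=4 -> lands@9:R; in-air after throw: [b2@6:L b1@8:L b4@9:R b3@10:L]
Beat 6 (L): throw ball2 h=1 -> lands@7:R; in-air after throw: [b2@7:R b1@8:L b4@9:R b3@10:L]
Beat 7 (R): throw ball2 h=4 -> lands@11:R; in-air after throw: [b1@8:L b4@9:R b3@10:L b2@11:R]
Beat 8 (L): throw ball1 h=7 -> lands@15:R; in-air after throw: [b4@9:R b3@10:L b2@11:R b1@15:R]
Beat 9 (R): throw ball4 h=4 -> lands@13:R; in-air after throw: [b3@10:L b2@11:R b4@13:R b1@15:R]
Beat 10 (L): throw ball3 h=4 -> lands@14:L; in-air after throw: [b2@11:R b4@13:R b3@14:L b1@15:R]
Beat 11 (R): throw ball2 h=1 -> lands@12:L; in-air after throw: [b2@12:L b4@13:R b3@14:L b1@15:R]
Beat 12 (L): throw ball2 h=4 -> lands@16:L; in-air after throw: [b4@13:R b3@14:L b1@15:R b2@16:L]
Beat 13 (R): throw ball4 h=7 -> lands@20:L; in-air after throw: [b3@14:L b1@15:R b2@16:L b4@20:L]
Beat 14 (L): throw ball3 h=4 -> lands@18:L; in-air after throw: [b1@15:R b2@16:L b3@18:L b4@20:L]
Ball 3: thrown@3 h=7 -> first land @10; rethrown@10 h=4 -> second land @14

Answer: 10 14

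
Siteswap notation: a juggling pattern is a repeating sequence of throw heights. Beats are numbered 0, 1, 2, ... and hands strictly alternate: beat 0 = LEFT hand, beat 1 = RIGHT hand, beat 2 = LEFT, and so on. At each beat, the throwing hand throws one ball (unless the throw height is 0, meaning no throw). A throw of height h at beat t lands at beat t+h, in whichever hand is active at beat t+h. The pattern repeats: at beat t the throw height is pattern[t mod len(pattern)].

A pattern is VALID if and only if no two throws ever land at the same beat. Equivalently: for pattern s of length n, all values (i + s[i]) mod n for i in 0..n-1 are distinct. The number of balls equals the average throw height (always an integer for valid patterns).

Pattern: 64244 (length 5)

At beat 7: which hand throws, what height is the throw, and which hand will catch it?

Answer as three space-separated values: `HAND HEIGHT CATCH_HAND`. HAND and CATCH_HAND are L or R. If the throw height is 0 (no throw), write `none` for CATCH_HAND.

Beat 7: 7 mod 2 = 1, so hand = R
Throw height = pattern[7 mod 5] = pattern[2] = 2
Lands at beat 7+2=9, 9 mod 2 = 1, so catch hand = R

Answer: R 2 R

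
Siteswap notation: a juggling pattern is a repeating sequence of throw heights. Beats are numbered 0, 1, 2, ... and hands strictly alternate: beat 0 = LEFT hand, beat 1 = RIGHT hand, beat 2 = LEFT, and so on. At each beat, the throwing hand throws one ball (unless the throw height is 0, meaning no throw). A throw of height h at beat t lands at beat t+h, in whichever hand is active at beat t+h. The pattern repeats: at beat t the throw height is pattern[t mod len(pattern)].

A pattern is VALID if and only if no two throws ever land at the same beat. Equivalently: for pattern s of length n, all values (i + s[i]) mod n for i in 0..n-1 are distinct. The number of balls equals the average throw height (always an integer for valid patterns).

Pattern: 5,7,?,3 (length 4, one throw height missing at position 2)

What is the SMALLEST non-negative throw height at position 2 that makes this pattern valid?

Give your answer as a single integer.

Answer: 1

Derivation:
i=0: (0 + 5) mod 4 = 1
i=1: (1 + 7) mod 4 = 0
i=2: s[i]=? (unknown)
i=3: (3 + 3) mod 4 = 2
Known residues: [0, 1, 2]; need a permutation of 0..3, so missing residue r = 3
Need (2 + s) mod 4 = 3; smallest s = (3 - 2) mod 4 = 1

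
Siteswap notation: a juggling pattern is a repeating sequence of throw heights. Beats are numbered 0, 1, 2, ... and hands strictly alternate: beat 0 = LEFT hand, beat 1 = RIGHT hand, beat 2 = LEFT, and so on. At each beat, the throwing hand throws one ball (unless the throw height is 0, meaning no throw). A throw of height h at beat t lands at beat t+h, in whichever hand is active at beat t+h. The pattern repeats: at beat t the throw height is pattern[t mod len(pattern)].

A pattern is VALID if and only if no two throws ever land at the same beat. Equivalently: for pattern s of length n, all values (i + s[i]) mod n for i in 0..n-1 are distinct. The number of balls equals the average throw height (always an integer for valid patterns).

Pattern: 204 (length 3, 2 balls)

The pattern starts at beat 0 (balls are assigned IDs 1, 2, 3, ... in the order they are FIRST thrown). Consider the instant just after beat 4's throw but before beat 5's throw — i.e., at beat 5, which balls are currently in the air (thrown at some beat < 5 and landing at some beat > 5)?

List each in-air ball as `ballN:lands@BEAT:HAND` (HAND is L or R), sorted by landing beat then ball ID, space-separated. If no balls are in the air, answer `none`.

Beat 0 (L): throw ball1 h=2 -> lands@2:L; in-air after throw: [b1@2:L]
Beat 2 (L): throw ball1 h=4 -> lands@6:L; in-air after throw: [b1@6:L]
Beat 3 (R): throw ball2 h=2 -> lands@5:R; in-air after throw: [b2@5:R b1@6:L]
Beat 5 (R): throw ball2 h=4 -> lands@9:R; in-air after throw: [b1@6:L b2@9:R]

Answer: ball1:lands@6:L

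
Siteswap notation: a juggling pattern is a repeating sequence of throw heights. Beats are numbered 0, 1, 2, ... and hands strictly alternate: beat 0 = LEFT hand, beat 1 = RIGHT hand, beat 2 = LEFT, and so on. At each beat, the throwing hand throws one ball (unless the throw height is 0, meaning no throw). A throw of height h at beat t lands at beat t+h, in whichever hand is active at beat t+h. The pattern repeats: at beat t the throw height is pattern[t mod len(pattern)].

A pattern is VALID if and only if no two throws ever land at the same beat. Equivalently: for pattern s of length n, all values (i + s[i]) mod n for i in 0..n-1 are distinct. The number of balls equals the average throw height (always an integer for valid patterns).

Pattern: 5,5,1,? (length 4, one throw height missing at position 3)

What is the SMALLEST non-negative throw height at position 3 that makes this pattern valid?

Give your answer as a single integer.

Answer: 1

Derivation:
i=0: (0 + 5) mod 4 = 1
i=1: (1 + 5) mod 4 = 2
i=2: (2 + 1) mod 4 = 3
i=3: s[i]=? (unknown)
Known residues: [1, 2, 3]; need a permutation of 0..3, so missing residue r = 0
Need (3 + s) mod 4 = 0; smallest s = (0 - 3) mod 4 = 1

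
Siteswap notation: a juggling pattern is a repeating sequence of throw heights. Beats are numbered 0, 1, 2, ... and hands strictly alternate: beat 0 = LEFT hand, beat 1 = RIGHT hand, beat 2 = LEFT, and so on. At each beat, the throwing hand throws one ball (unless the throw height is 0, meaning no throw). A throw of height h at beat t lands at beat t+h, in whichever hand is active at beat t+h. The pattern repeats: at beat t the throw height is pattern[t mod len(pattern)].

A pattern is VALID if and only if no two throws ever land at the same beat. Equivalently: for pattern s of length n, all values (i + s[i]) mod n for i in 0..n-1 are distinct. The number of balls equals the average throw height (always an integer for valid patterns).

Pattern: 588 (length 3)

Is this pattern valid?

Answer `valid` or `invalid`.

i=0: (i + s[i]) mod n = (0 + 5) mod 3 = 2
i=1: (i + s[i]) mod n = (1 + 8) mod 3 = 0
i=2: (i + s[i]) mod n = (2 + 8) mod 3 = 1
Residues: [2, 0, 1], distinct: True

Answer: valid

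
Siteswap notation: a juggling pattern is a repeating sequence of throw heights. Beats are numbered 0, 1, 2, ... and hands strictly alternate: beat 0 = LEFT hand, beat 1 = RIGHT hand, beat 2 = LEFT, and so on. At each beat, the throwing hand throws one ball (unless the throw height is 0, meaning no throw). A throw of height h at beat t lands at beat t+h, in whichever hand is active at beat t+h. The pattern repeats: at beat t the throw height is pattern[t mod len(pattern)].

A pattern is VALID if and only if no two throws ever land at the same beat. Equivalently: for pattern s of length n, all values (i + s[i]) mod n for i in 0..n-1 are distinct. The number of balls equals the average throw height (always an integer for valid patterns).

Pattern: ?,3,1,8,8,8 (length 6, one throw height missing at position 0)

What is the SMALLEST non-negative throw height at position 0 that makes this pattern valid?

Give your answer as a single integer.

Answer: 2

Derivation:
i=0: s[i]=? (unknown)
i=1: (1 + 3) mod 6 = 4
i=2: (2 + 1) mod 6 = 3
i=3: (3 + 8) mod 6 = 5
i=4: (4 + 8) mod 6 = 0
i=5: (5 + 8) mod 6 = 1
Known residues: [0, 1, 3, 4, 5]; need a permutation of 0..5, so missing residue r = 2
Need (0 + s) mod 6 = 2; smallest s = (2 - 0) mod 6 = 2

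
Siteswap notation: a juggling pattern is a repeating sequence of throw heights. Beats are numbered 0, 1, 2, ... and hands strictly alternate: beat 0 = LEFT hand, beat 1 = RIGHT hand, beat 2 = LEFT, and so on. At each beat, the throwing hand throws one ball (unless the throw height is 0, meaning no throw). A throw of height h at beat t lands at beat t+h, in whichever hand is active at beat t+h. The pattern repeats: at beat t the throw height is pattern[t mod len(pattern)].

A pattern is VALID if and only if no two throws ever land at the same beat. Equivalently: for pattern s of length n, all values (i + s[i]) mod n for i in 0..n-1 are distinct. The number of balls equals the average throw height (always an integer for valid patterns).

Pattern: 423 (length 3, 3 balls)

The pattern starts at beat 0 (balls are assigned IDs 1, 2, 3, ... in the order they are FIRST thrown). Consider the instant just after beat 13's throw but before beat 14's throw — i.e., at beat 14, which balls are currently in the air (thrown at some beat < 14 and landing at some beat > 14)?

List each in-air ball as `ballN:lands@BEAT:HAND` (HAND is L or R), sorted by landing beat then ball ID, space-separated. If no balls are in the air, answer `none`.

Beat 0 (L): throw ball1 h=4 -> lands@4:L; in-air after throw: [b1@4:L]
Beat 1 (R): throw ball2 h=2 -> lands@3:R; in-air after throw: [b2@3:R b1@4:L]
Beat 2 (L): throw ball3 h=3 -> lands@5:R; in-air after throw: [b2@3:R b1@4:L b3@5:R]
Beat 3 (R): throw ball2 h=4 -> lands@7:R; in-air after throw: [b1@4:L b3@5:R b2@7:R]
Beat 4 (L): throw ball1 h=2 -> lands@6:L; in-air after throw: [b3@5:R b1@6:L b2@7:R]
Beat 5 (R): throw ball3 h=3 -> lands@8:L; in-air after throw: [b1@6:L b2@7:R b3@8:L]
Beat 6 (L): throw ball1 h=4 -> lands@10:L; in-air after throw: [b2@7:R b3@8:L b1@10:L]
Beat 7 (R): throw ball2 h=2 -> lands@9:R; in-air after throw: [b3@8:L b2@9:R b1@10:L]
Beat 8 (L): throw ball3 h=3 -> lands@11:R; in-air after throw: [b2@9:R b1@10:L b3@11:R]
Beat 9 (R): throw ball2 h=4 -> lands@13:R; in-air after throw: [b1@10:L b3@11:R b2@13:R]
Beat 10 (L): throw ball1 h=2 -> lands@12:L; in-air after throw: [b3@11:R b1@12:L b2@13:R]
Beat 11 (R): throw ball3 h=3 -> lands@14:L; in-air after throw: [b1@12:L b2@13:R b3@14:L]
Beat 12 (L): throw ball1 h=4 -> lands@16:L; in-air after throw: [b2@13:R b3@14:L b1@16:L]
Beat 13 (R): throw ball2 h=2 -> lands@15:R; in-air after throw: [b3@14:L b2@15:R b1@16:L]
Beat 14 (L): throw ball3 h=3 -> lands@17:R; in-air after throw: [b2@15:R b1@16:L b3@17:R]

Answer: ball2:lands@15:R ball1:lands@16:L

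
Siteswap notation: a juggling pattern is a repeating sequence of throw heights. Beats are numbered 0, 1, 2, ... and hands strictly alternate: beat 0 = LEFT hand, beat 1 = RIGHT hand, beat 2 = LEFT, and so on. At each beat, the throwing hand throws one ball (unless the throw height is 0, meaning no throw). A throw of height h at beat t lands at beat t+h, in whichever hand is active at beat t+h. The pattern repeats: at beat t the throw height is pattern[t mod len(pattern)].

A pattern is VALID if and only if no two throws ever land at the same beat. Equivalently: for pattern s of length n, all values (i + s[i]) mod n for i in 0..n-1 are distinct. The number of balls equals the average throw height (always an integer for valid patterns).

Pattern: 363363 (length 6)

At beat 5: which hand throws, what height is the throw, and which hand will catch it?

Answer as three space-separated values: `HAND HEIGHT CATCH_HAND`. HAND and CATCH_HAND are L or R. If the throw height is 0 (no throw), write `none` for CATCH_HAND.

Answer: R 3 L

Derivation:
Beat 5: 5 mod 2 = 1, so hand = R
Throw height = pattern[5 mod 6] = pattern[5] = 3
Lands at beat 5+3=8, 8 mod 2 = 0, so catch hand = L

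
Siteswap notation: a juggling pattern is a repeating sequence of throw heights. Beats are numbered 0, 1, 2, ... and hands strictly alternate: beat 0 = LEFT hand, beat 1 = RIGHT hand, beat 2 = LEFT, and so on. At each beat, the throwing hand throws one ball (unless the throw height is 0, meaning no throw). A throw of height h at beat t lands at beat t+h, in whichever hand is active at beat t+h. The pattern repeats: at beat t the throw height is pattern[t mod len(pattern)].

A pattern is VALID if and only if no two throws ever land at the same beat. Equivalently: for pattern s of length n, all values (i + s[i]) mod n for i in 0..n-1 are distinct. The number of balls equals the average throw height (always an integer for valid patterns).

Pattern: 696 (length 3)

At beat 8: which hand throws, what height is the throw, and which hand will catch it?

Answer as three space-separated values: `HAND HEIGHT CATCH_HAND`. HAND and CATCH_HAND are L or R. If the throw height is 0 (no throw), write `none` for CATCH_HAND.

Beat 8: 8 mod 2 = 0, so hand = L
Throw height = pattern[8 mod 3] = pattern[2] = 6
Lands at beat 8+6=14, 14 mod 2 = 0, so catch hand = L

Answer: L 6 L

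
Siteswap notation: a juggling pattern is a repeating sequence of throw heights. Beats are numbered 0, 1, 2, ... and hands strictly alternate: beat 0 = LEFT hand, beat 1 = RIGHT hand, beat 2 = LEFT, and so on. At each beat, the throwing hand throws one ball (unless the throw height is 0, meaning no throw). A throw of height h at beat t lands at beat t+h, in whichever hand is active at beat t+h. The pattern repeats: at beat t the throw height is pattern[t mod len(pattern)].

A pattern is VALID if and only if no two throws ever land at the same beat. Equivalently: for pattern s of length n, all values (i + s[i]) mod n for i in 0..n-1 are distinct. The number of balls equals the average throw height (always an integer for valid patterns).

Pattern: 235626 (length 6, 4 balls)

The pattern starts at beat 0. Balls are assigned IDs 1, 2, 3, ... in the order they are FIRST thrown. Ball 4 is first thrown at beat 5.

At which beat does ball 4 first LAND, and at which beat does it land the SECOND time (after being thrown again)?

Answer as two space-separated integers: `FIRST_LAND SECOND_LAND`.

Beat 0 (L): throw ball1 h=2 -> lands@2:L; in-air after throw: [b1@2:L]
Beat 1 (R): throw ball2 h=3 -> lands@4:L; in-air after throw: [b1@2:L b2@4:L]
Beat 2 (L): throw ball1 h=5 -> lands@7:R; in-air after throw: [b2@4:L b1@7:R]
Beat 3 (R): throw ball3 h=6 -> lands@9:R; in-air after throw: [b2@4:L b1@7:R b3@9:R]
Beat 4 (L): throw ball2 h=2 -> lands@6:L; in-air after throw: [b2@6:L b1@7:R b3@9:R]
Beat 5 (R): throw ball4 h=6 -> lands@11:R; in-air after throw: [b2@6:L b1@7:R b3@9:R b4@11:R]
Beat 6 (L): throw ball2 h=2 -> lands@8:L; in-air after throw: [b1@7:R b2@8:L b3@9:R b4@11:R]
Beat 7 (R): throw ball1 h=3 -> lands@10:L; in-air after throw: [b2@8:L b3@9:R b1@10:L b4@11:R]
Beat 8 (L): throw ball2 h=5 -> lands@13:R; in-air after throw: [b3@9:R b1@10:L b4@11:R b2@13:R]
Beat 9 (R): throw ball3 h=6 -> lands@15:R; in-air after throw: [b1@10:L b4@11:R b2@13:R b3@15:R]
Beat 10 (L): throw ball1 h=2 -> lands@12:L; in-air after throw: [b4@11:R b1@12:L b2@13:R b3@15:R]
Beat 11 (R): throw ball4 h=6 -> lands@17:R; in-air after throw: [b1@12:L b2@13:R b3@15:R b4@17:R]
Beat 12 (L): throw ball1 h=2 -> lands@14:L; in-air after throw: [b2@13:R b1@14:L b3@15:R b4@17:R]
Beat 13 (R): throw ball2 h=3 -> lands@16:L; in-air after throw: [b1@14:L b3@15:R b2@16:L b4@17:R]
Beat 14 (L): throw ball1 h=5 -> lands@19:R; in-air after throw: [b3@15:R b2@16:L b4@17:R b1@19:R]
Ball 4: thrown@5 h=6 -> first land @11; rethrown@11 h=6 -> second land @17

Answer: 11 17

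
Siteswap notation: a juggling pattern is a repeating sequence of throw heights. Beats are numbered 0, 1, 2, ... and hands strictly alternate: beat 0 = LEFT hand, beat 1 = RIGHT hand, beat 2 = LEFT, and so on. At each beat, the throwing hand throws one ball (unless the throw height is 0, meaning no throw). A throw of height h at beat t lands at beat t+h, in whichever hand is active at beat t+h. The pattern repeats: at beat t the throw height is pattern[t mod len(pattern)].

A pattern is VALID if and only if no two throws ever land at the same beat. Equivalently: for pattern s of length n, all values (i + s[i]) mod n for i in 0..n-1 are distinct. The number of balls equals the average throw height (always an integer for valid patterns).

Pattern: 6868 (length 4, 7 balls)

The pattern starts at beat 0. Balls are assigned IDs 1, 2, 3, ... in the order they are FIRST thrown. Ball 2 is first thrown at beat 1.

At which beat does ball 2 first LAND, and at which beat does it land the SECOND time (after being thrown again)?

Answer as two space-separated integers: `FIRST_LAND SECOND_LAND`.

Answer: 9 17

Derivation:
Beat 0 (L): throw ball1 h=6 -> lands@6:L; in-air after throw: [b1@6:L]
Beat 1 (R): throw ball2 h=8 -> lands@9:R; in-air after throw: [b1@6:L b2@9:R]
Beat 2 (L): throw ball3 h=6 -> lands@8:L; in-air after throw: [b1@6:L b3@8:L b2@9:R]
Beat 3 (R): throw ball4 h=8 -> lands@11:R; in-air after throw: [b1@6:L b3@8:L b2@9:R b4@11:R]
Beat 4 (L): throw ball5 h=6 -> lands@10:L; in-air after throw: [b1@6:L b3@8:L b2@9:R b5@10:L b4@11:R]
Beat 5 (R): throw ball6 h=8 -> lands@13:R; in-air after throw: [b1@6:L b3@8:L b2@9:R b5@10:L b4@11:R b6@13:R]
Beat 6 (L): throw ball1 h=6 -> lands@12:L; in-air after throw: [b3@8:L b2@9:R b5@10:L b4@11:R b1@12:L b6@13:R]
Beat 7 (R): throw ball7 h=8 -> lands@15:R; in-air after throw: [b3@8:L b2@9:R b5@10:L b4@11:R b1@12:L b6@13:R b7@15:R]
Beat 8 (L): throw ball3 h=6 -> lands@14:L; in-air after throw: [b2@9:R b5@10:L b4@11:R b1@12:L b6@13:R b3@14:L b7@15:R]
Beat 9 (R): throw ball2 h=8 -> lands@17:R; in-air after throw: [b5@10:L b4@11:R b1@12:L b6@13:R b3@14:L b7@15:R b2@17:R]
Beat 10 (L): throw ball5 h=6 -> lands@16:L; in-air after throw: [b4@11:R b1@12:L b6@13:R b3@14:L b7@15:R b5@16:L b2@17:R]
Beat 11 (R): throw ball4 h=8 -> lands@19:R; in-air after throw: [b1@12:L b6@13:R b3@14:L b7@15:R b5@16:L b2@17:R b4@19:R]
Beat 12 (L): throw ball1 h=6 -> lands@18:L; in-air after throw: [b6@13:R b3@14:L b7@15:R b5@16:L b2@17:R b1@18:L b4@19:R]
Beat 13 (R): throw ball6 h=8 -> lands@21:R; in-air after throw: [b3@14:L b7@15:R b5@16:L b2@17:R b1@18:L b4@19:R b6@21:R]
Beat 14 (L): throw ball3 h=6 -> lands@20:L; in-air after throw: [b7@15:R b5@16:L b2@17:R b1@18:L b4@19:R b3@20:L b6@21:R]
Beat 15 (R): throw ball7 h=8 -> lands@23:R; in-air after throw: [b5@16:L b2@17:R b1@18:L b4@19:R b3@20:L b6@21:R b7@23:R]
Beat 16 (L): throw ball5 h=6 -> lands@22:L; in-air after throw: [b2@17:R b1@18:L b4@19:R b3@20:L b6@21:R b5@22:L b7@23:R]
Beat 17 (R): throw ball2 h=8 -> lands@25:R; in-air after throw: [b1@18:L b4@19:R b3@20:L b6@21:R b5@22:L b7@23:R b2@25:R]
Ball 2: thrown@1 h=8 -> first land @9; rethrown@9 h=8 -> second land @17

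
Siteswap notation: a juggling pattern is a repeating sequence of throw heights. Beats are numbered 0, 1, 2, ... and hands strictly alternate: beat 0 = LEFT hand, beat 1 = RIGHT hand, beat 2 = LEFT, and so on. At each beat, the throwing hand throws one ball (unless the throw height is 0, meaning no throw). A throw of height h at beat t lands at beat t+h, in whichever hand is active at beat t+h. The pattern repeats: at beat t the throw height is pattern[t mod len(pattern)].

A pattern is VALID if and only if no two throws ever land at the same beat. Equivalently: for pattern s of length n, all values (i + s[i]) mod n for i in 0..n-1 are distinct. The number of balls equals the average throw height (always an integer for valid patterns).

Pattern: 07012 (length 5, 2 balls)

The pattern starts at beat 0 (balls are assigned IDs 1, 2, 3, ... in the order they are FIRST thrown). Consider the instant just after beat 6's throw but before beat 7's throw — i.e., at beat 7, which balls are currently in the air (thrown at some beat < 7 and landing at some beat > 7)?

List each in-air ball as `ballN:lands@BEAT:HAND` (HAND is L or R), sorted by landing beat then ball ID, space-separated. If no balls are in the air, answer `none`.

Answer: ball1:lands@8:L ball2:lands@13:R

Derivation:
Beat 1 (R): throw ball1 h=7 -> lands@8:L; in-air after throw: [b1@8:L]
Beat 3 (R): throw ball2 h=1 -> lands@4:L; in-air after throw: [b2@4:L b1@8:L]
Beat 4 (L): throw ball2 h=2 -> lands@6:L; in-air after throw: [b2@6:L b1@8:L]
Beat 6 (L): throw ball2 h=7 -> lands@13:R; in-air after throw: [b1@8:L b2@13:R]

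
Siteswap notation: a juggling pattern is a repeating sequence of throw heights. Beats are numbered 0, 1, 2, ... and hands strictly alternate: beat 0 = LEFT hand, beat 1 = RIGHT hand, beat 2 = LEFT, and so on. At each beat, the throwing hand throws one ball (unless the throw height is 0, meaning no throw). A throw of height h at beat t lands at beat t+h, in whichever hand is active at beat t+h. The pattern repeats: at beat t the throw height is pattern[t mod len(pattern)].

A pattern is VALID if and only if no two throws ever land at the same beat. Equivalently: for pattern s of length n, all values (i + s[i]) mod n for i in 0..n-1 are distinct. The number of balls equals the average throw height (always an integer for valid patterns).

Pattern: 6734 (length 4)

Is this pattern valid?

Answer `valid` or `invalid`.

i=0: (i + s[i]) mod n = (0 + 6) mod 4 = 2
i=1: (i + s[i]) mod n = (1 + 7) mod 4 = 0
i=2: (i + s[i]) mod n = (2 + 3) mod 4 = 1
i=3: (i + s[i]) mod n = (3 + 4) mod 4 = 3
Residues: [2, 0, 1, 3], distinct: True

Answer: valid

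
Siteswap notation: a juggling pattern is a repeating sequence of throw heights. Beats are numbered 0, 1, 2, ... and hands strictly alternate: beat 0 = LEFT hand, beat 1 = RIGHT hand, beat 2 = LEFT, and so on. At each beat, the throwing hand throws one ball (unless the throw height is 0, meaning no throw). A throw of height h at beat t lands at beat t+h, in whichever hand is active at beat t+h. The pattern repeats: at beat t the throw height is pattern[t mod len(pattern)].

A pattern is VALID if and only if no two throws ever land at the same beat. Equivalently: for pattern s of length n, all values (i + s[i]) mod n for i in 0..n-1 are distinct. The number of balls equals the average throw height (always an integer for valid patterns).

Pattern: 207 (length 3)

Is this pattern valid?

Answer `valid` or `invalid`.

i=0: (i + s[i]) mod n = (0 + 2) mod 3 = 2
i=1: (i + s[i]) mod n = (1 + 0) mod 3 = 1
i=2: (i + s[i]) mod n = (2 + 7) mod 3 = 0
Residues: [2, 1, 0], distinct: True

Answer: valid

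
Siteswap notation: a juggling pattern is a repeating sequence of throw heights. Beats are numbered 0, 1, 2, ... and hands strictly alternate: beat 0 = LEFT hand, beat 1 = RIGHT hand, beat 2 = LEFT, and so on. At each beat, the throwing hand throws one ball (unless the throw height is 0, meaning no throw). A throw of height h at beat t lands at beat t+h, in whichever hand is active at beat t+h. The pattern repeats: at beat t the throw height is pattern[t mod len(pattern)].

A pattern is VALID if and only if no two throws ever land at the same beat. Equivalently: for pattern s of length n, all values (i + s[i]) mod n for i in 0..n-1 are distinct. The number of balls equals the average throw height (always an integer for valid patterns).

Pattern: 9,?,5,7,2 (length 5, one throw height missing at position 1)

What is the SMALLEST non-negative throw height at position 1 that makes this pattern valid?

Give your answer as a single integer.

i=0: (0 + 9) mod 5 = 4
i=1: s[i]=? (unknown)
i=2: (2 + 5) mod 5 = 2
i=3: (3 + 7) mod 5 = 0
i=4: (4 + 2) mod 5 = 1
Known residues: [0, 1, 2, 4]; need a permutation of 0..4, so missing residue r = 3
Need (1 + s) mod 5 = 3; smallest s = (3 - 1) mod 5 = 2

Answer: 2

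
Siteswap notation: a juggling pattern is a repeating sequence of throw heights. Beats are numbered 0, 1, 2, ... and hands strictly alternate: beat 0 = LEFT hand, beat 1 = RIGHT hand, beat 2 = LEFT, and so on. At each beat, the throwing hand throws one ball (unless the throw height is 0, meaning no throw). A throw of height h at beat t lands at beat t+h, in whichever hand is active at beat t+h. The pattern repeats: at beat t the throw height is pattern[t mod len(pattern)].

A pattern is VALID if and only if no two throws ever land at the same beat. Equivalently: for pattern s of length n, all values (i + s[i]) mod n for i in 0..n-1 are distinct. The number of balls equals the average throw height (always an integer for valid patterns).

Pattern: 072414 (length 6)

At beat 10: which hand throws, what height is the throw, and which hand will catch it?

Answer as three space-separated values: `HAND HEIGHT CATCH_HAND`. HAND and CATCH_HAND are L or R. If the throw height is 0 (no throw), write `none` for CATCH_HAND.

Answer: L 1 R

Derivation:
Beat 10: 10 mod 2 = 0, so hand = L
Throw height = pattern[10 mod 6] = pattern[4] = 1
Lands at beat 10+1=11, 11 mod 2 = 1, so catch hand = R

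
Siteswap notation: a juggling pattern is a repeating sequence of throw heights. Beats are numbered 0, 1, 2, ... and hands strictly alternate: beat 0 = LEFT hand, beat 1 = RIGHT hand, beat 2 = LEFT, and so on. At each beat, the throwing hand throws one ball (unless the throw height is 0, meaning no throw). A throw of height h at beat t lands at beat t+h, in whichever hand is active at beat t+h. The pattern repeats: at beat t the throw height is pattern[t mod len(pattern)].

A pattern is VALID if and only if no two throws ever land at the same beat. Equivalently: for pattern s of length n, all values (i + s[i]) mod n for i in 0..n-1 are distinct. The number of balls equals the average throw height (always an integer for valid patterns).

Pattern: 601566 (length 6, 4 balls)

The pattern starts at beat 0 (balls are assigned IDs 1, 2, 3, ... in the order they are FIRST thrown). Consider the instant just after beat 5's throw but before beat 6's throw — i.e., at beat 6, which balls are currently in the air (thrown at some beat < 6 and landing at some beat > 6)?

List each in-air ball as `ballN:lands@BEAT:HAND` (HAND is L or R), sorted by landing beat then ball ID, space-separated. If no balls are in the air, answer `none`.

Beat 0 (L): throw ball1 h=6 -> lands@6:L; in-air after throw: [b1@6:L]
Beat 2 (L): throw ball2 h=1 -> lands@3:R; in-air after throw: [b2@3:R b1@6:L]
Beat 3 (R): throw ball2 h=5 -> lands@8:L; in-air after throw: [b1@6:L b2@8:L]
Beat 4 (L): throw ball3 h=6 -> lands@10:L; in-air after throw: [b1@6:L b2@8:L b3@10:L]
Beat 5 (R): throw ball4 h=6 -> lands@11:R; in-air after throw: [b1@6:L b2@8:L b3@10:L b4@11:R]
Beat 6 (L): throw ball1 h=6 -> lands@12:L; in-air after throw: [b2@8:L b3@10:L b4@11:R b1@12:L]

Answer: ball2:lands@8:L ball3:lands@10:L ball4:lands@11:R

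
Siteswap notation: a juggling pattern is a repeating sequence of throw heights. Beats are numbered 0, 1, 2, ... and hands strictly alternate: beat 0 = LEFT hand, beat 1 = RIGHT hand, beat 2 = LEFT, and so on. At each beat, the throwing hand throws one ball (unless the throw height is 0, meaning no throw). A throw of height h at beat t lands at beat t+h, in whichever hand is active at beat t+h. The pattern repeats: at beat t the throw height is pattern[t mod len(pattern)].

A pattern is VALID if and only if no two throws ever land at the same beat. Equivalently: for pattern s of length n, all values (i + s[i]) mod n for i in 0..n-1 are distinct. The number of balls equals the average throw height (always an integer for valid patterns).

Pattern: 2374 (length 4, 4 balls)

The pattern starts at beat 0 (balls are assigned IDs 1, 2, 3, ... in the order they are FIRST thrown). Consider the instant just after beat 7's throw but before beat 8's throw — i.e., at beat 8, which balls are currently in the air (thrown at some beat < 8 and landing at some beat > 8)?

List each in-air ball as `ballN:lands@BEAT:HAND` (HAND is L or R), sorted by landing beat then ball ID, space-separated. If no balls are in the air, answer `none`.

Answer: ball1:lands@9:R ball3:lands@11:R ball2:lands@13:R

Derivation:
Beat 0 (L): throw ball1 h=2 -> lands@2:L; in-air after throw: [b1@2:L]
Beat 1 (R): throw ball2 h=3 -> lands@4:L; in-air after throw: [b1@2:L b2@4:L]
Beat 2 (L): throw ball1 h=7 -> lands@9:R; in-air after throw: [b2@4:L b1@9:R]
Beat 3 (R): throw ball3 h=4 -> lands@7:R; in-air after throw: [b2@4:L b3@7:R b1@9:R]
Beat 4 (L): throw ball2 h=2 -> lands@6:L; in-air after throw: [b2@6:L b3@7:R b1@9:R]
Beat 5 (R): throw ball4 h=3 -> lands@8:L; in-air after throw: [b2@6:L b3@7:R b4@8:L b1@9:R]
Beat 6 (L): throw ball2 h=7 -> lands@13:R; in-air after throw: [b3@7:R b4@8:L b1@9:R b2@13:R]
Beat 7 (R): throw ball3 h=4 -> lands@11:R; in-air after throw: [b4@8:L b1@9:R b3@11:R b2@13:R]
Beat 8 (L): throw ball4 h=2 -> lands@10:L; in-air after throw: [b1@9:R b4@10:L b3@11:R b2@13:R]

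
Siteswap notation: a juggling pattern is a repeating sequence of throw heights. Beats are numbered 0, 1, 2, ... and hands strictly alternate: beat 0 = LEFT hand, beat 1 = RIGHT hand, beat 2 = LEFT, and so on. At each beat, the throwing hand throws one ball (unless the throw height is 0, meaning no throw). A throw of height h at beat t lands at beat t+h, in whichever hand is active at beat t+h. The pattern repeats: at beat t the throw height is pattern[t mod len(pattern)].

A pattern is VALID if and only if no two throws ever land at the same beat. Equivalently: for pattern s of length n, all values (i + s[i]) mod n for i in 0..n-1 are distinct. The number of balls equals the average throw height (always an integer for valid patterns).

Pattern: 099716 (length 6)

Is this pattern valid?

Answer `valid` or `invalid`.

i=0: (i + s[i]) mod n = (0 + 0) mod 6 = 0
i=1: (i + s[i]) mod n = (1 + 9) mod 6 = 4
i=2: (i + s[i]) mod n = (2 + 9) mod 6 = 5
i=3: (i + s[i]) mod n = (3 + 7) mod 6 = 4
i=4: (i + s[i]) mod n = (4 + 1) mod 6 = 5
i=5: (i + s[i]) mod n = (5 + 6) mod 6 = 5
Residues: [0, 4, 5, 4, 5, 5], distinct: False

Answer: invalid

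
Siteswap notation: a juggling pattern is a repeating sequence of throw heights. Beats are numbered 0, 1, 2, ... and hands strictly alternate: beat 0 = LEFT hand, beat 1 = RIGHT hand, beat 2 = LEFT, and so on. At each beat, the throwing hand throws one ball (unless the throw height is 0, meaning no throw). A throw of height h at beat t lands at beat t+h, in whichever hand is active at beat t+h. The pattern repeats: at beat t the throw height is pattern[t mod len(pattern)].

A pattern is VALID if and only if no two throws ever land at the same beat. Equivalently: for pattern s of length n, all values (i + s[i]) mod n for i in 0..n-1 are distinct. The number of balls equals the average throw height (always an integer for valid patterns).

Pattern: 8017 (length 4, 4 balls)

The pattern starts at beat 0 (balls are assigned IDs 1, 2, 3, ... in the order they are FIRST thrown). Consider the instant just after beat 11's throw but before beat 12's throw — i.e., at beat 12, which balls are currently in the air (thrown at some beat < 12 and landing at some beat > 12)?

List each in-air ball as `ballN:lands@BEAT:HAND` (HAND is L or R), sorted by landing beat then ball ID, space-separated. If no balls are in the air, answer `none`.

Answer: ball4:lands@14:L ball1:lands@16:L ball2:lands@18:L

Derivation:
Beat 0 (L): throw ball1 h=8 -> lands@8:L; in-air after throw: [b1@8:L]
Beat 2 (L): throw ball2 h=1 -> lands@3:R; in-air after throw: [b2@3:R b1@8:L]
Beat 3 (R): throw ball2 h=7 -> lands@10:L; in-air after throw: [b1@8:L b2@10:L]
Beat 4 (L): throw ball3 h=8 -> lands@12:L; in-air after throw: [b1@8:L b2@10:L b3@12:L]
Beat 6 (L): throw ball4 h=1 -> lands@7:R; in-air after throw: [b4@7:R b1@8:L b2@10:L b3@12:L]
Beat 7 (R): throw ball4 h=7 -> lands@14:L; in-air after throw: [b1@8:L b2@10:L b3@12:L b4@14:L]
Beat 8 (L): throw ball1 h=8 -> lands@16:L; in-air after throw: [b2@10:L b3@12:L b4@14:L b1@16:L]
Beat 10 (L): throw ball2 h=1 -> lands@11:R; in-air after throw: [b2@11:R b3@12:L b4@14:L b1@16:L]
Beat 11 (R): throw ball2 h=7 -> lands@18:L; in-air after throw: [b3@12:L b4@14:L b1@16:L b2@18:L]
Beat 12 (L): throw ball3 h=8 -> lands@20:L; in-air after throw: [b4@14:L b1@16:L b2@18:L b3@20:L]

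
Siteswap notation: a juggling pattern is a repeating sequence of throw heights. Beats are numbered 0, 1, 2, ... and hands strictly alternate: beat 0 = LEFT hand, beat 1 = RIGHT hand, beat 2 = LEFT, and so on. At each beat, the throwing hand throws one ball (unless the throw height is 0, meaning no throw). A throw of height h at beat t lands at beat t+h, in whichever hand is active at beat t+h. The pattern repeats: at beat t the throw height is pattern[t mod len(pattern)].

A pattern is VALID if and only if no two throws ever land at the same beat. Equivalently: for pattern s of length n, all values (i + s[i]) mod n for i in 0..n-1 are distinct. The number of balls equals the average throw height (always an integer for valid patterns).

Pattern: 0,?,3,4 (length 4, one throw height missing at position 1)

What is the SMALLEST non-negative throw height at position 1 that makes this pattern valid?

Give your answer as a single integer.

Answer: 1

Derivation:
i=0: (0 + 0) mod 4 = 0
i=1: s[i]=? (unknown)
i=2: (2 + 3) mod 4 = 1
i=3: (3 + 4) mod 4 = 3
Known residues: [0, 1, 3]; need a permutation of 0..3, so missing residue r = 2
Need (1 + s) mod 4 = 2; smallest s = (2 - 1) mod 4 = 1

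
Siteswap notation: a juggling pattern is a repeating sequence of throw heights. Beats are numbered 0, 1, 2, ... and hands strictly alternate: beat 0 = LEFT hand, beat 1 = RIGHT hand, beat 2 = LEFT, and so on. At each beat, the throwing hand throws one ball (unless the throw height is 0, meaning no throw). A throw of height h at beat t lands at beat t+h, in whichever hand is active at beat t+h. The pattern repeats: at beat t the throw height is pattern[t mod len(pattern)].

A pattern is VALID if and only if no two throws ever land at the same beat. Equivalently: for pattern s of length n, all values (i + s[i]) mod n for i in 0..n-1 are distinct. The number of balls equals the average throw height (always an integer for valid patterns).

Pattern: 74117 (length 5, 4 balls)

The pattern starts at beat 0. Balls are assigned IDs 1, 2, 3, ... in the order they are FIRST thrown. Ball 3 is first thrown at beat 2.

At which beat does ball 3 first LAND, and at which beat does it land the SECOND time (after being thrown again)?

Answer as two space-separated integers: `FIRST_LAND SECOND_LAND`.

Answer: 3 4

Derivation:
Beat 0 (L): throw ball1 h=7 -> lands@7:R; in-air after throw: [b1@7:R]
Beat 1 (R): throw ball2 h=4 -> lands@5:R; in-air after throw: [b2@5:R b1@7:R]
Beat 2 (L): throw ball3 h=1 -> lands@3:R; in-air after throw: [b3@3:R b2@5:R b1@7:R]
Beat 3 (R): throw ball3 h=1 -> lands@4:L; in-air after throw: [b3@4:L b2@5:R b1@7:R]
Beat 4 (L): throw ball3 h=7 -> lands@11:R; in-air after throw: [b2@5:R b1@7:R b3@11:R]
Ball 3: thrown@2 h=1 -> first land @3; rethrown@3 h=1 -> second land @4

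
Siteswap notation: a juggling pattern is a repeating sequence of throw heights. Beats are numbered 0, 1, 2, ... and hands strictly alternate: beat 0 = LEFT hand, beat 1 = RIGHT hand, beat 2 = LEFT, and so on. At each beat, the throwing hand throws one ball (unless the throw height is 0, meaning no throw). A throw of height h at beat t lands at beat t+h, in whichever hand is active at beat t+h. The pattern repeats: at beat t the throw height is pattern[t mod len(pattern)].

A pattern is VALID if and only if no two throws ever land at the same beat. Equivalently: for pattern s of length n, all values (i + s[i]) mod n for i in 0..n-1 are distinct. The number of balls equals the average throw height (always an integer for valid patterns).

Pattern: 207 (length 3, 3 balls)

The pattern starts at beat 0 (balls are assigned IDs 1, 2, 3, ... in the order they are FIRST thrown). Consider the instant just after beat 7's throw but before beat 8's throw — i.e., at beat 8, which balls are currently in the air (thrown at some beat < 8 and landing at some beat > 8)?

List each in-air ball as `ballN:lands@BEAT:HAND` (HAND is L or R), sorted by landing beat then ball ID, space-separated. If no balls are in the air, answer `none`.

Answer: ball1:lands@9:R ball2:lands@12:L

Derivation:
Beat 0 (L): throw ball1 h=2 -> lands@2:L; in-air after throw: [b1@2:L]
Beat 2 (L): throw ball1 h=7 -> lands@9:R; in-air after throw: [b1@9:R]
Beat 3 (R): throw ball2 h=2 -> lands@5:R; in-air after throw: [b2@5:R b1@9:R]
Beat 5 (R): throw ball2 h=7 -> lands@12:L; in-air after throw: [b1@9:R b2@12:L]
Beat 6 (L): throw ball3 h=2 -> lands@8:L; in-air after throw: [b3@8:L b1@9:R b2@12:L]
Beat 8 (L): throw ball3 h=7 -> lands@15:R; in-air after throw: [b1@9:R b2@12:L b3@15:R]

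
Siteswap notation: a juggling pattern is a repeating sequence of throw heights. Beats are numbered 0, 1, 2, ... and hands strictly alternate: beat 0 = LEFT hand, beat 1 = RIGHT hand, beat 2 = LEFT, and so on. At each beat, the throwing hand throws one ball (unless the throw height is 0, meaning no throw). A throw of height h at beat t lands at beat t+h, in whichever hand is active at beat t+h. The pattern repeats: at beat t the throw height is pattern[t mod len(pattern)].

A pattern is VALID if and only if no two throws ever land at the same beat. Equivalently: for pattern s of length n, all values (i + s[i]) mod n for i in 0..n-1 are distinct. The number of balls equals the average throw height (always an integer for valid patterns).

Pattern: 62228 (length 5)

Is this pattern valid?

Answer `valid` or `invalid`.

Answer: valid

Derivation:
i=0: (i + s[i]) mod n = (0 + 6) mod 5 = 1
i=1: (i + s[i]) mod n = (1 + 2) mod 5 = 3
i=2: (i + s[i]) mod n = (2 + 2) mod 5 = 4
i=3: (i + s[i]) mod n = (3 + 2) mod 5 = 0
i=4: (i + s[i]) mod n = (4 + 8) mod 5 = 2
Residues: [1, 3, 4, 0, 2], distinct: True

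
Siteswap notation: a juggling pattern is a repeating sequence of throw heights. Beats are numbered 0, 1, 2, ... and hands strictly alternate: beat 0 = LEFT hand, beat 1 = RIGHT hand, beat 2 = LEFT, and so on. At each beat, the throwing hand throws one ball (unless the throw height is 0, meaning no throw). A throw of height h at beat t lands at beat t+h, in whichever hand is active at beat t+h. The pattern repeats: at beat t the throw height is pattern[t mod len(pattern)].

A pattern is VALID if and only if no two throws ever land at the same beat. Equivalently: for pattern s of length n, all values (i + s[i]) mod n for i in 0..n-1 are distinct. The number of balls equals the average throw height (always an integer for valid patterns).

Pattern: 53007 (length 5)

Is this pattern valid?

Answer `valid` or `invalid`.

Answer: valid

Derivation:
i=0: (i + s[i]) mod n = (0 + 5) mod 5 = 0
i=1: (i + s[i]) mod n = (1 + 3) mod 5 = 4
i=2: (i + s[i]) mod n = (2 + 0) mod 5 = 2
i=3: (i + s[i]) mod n = (3 + 0) mod 5 = 3
i=4: (i + s[i]) mod n = (4 + 7) mod 5 = 1
Residues: [0, 4, 2, 3, 1], distinct: True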